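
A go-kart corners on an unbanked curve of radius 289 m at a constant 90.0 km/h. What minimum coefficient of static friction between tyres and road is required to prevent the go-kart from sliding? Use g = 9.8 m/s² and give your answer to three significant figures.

v = 90.0/3.6 = 25.00 m/s.
Friction provides the centripetal force: μ_s m g = m v²/r, so μ_s = v²/(g r) = (25.00)²/(9.8 × 289) = 625.0/2832 = 0.2207.

0.221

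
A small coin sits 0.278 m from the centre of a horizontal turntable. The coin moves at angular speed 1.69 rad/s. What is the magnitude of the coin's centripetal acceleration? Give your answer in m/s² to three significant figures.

0.794 m/s²

v = ωr = 1.69 × 0.278 = 0.4698 m/s.
a_c = v²/r = (0.4698)²/0.278 = 0.2207/0.278 = 0.7940 m/s².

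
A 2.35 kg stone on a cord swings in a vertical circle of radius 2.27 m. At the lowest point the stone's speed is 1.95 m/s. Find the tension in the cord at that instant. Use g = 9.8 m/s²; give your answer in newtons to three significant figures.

27.0 N

At the lowest point, T points up (toward the centre) and the weight mg points down (away from the centre), so the net inward force is T − mg = mv²/r.
T = m(v²/r + g) = 2.35 × ((1.95)²/2.27 + 9.8) = 2.35 × (1.675 + 9.8) = 2.35 × 11.48 = 26.97 N.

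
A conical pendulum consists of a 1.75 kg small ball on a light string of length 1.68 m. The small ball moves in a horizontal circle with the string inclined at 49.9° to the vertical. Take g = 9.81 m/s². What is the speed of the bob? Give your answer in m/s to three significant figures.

The radius of the circle is r = L sinθ = 1.68 × sin 49.9° = 1.285 m.
Horizontally T sinθ = mv²/r and vertically T cosθ = mg, so tanθ = v²/(rg).
v = √(r g tanθ) = √(1.285 × 9.81 × 1.188) = √14.97 = 3.869 m/s.

3.87 m/s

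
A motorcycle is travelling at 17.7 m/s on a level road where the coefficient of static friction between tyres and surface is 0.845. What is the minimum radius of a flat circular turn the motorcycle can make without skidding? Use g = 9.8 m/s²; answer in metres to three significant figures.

37.8 m

At the limit, μ_s m g = m v²/r, so r_min = v²/(μ_s g) = (17.7)²/(0.845 × 9.8) = 313.3/8.281 = 37.83 m.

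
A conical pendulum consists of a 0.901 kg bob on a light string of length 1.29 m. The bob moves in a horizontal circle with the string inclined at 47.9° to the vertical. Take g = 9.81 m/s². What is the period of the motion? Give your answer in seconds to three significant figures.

1.87 s

r = L sinθ = 0.9571 m. From T sinθ = mω²r and T cosθ = mg: tanθ = ω²r/g, so ω² = g tanθ / r = g/(L cosθ).
ω = √(g/(L cosθ)) = √(9.81/(1.29 × 0.6704)) = √11.34 = 3.368 rad/s.
Period = 2π/ω = 1.866 s.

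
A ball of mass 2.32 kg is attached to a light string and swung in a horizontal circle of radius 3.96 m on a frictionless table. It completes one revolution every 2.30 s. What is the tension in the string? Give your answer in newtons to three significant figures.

68.6 N

v = 2πr/T = 2π × 3.96/2.30 = 10.82 m/s.
The tension is the only horizontal force, so it supplies the full centripetal force: T = m v²/r = 2.32 × (10.82)²/3.96 = 2.32 × 117.0/3.96 = 68.56 N.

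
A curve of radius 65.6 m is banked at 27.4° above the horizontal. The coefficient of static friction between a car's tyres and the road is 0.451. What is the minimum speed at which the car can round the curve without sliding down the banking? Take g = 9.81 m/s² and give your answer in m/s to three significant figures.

5.93 m/s

At the minimum speed, friction acts up the slope at its limiting value f = μN. Radially (horizontal, toward centre): N sinθ − μN cosθ = mv²/r. Vertically: N cosθ + μN sinθ = mg.
Dividing: v² = r g (sinθ − μcosθ)/(cosθ + μsinθ).
sinθ − μcosθ = 0.4602 − 0.451×0.8878 = 0.05980; cosθ + μsinθ = 0.8878 + 0.451×0.4602 = 1.095.
v² = 65.6 × 9.81 × 0.05980/1.095 = 35.13 m²/s², so v = 5.927 m/s.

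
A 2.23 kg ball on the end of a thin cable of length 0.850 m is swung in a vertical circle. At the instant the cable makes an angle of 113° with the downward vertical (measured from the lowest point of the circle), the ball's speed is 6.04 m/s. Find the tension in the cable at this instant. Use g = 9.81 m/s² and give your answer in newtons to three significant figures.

Take the radial direction toward the centre of the circle as positive. The component of the weight along the string toward the centre is −mg cos φ (φ measured from the bottom), so Newton's second law along the string gives T − mg cos φ = m v²/r.
cos 113° = -0.3907, so T = m(v²/r + g cos φ) = 2.23 × ((6.04)²/0.850 + 9.81 × -0.3907) = 2.23 × (42.92 + (-3.833)) = 2.23 × 39.09 = 87.16 N.

87.2 N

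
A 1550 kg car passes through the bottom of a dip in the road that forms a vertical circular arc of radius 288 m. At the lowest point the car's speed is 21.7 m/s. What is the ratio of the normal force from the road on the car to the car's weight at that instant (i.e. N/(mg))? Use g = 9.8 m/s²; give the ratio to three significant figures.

At the bottom, N − mg = mv²/r, so N = m(v²/r + g) and N/(mg) = v²/(rg) + 1 = (21.7)²/(288 × 9.8) + 1 = 0.1668 + 1 = 1.167.

1.17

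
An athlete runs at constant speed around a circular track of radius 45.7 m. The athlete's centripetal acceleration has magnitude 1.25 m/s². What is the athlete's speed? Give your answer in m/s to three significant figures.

7.56 m/s

a_c = v²/r ⇒ v = √(a_c · r) = √(1.25 × 45.7) = √57.12 = 7.558 m/s.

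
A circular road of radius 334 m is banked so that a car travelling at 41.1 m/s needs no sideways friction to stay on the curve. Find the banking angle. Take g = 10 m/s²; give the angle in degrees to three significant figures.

26.8°

For a frictionless banked turn: horizontally N sinθ = mv²/r and vertically N cosθ = mg.
Dividing: tanθ = v²/(r g) = (41.1)²/(334 × 10.0) = 1689/3340 = 0.5058.
θ = arctan(0.5058) = 26.83°.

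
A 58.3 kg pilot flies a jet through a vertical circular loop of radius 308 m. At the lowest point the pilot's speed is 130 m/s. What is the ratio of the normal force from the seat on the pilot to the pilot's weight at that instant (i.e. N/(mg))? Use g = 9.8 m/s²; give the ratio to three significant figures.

At the bottom, N − mg = mv²/r, so N = m(v²/r + g) and N/(mg) = v²/(rg) + 1 = (130)²/(308 × 9.8) + 1 = 5.599 + 1 = 6.599.

6.60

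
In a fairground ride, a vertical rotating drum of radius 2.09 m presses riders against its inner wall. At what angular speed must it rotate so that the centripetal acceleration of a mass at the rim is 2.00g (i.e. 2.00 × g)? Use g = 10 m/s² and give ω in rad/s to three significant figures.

3.09 rad/s

Centripetal acceleration a_c = ω²r. Setting ω²r = 2.00g:
ω = √(2.00g / r) = √(2.00 × 10.0 / 2.09) = √9.569 = 3.093 rad/s.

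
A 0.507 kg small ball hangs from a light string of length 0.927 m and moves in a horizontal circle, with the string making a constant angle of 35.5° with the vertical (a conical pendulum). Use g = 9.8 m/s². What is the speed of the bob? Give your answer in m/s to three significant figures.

1.94 m/s

The radius of the circle is r = L sinθ = 0.927 × sin 35.5° = 0.5383 m.
Horizontally T sinθ = mv²/r and vertically T cosθ = mg, so tanθ = v²/(rg).
v = √(r g tanθ) = √(0.5383 × 9.8 × 0.7133) = √3.763 = 1.940 m/s.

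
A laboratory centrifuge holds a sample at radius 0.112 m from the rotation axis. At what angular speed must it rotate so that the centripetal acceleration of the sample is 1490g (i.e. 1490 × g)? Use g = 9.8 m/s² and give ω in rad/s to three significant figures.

361 rad/s

Centripetal acceleration a_c = ω²r. Setting ω²r = 1490g:
ω = √(1490g / r) = √(1490 × 9.8 / 0.112) = √130400 = 361.1 rad/s.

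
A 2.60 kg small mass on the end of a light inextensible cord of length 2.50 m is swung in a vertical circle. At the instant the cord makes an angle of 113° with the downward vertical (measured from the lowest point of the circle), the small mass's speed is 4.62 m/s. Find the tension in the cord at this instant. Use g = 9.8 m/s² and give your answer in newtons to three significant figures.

12.2 N

Take the radial direction toward the centre of the circle as positive. The component of the weight along the string toward the centre is −mg cos φ (φ measured from the bottom), so Newton's second law along the string gives T − mg cos φ = m v²/r.
cos 113° = -0.3907, so T = m(v²/r + g cos φ) = 2.60 × ((4.62)²/2.50 + 9.8 × -0.3907) = 2.60 × (8.538 + (-3.829)) = 2.60 × 4.709 = 12.24 N.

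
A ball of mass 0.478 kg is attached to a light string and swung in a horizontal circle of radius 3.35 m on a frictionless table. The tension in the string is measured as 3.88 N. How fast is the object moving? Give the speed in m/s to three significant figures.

T = m v²/r ⇒ v = √(T r / m) = √(3.88 × 3.35 / 0.478) = √27.19 = 5.215 m/s.

5.21 m/s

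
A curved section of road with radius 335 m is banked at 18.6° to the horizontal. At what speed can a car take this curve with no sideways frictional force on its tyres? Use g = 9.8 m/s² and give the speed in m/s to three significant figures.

On a frictionless banked curve, N sinθ = mv²/r and N cosθ = mg, so tanθ = v²/(rg).
v = √(r g tanθ) = √(335 × 9.8 × tan 18.6°) = √(335 × 9.8 × 0.3365) = √1105 = 33.24 m/s.

33.2 m/s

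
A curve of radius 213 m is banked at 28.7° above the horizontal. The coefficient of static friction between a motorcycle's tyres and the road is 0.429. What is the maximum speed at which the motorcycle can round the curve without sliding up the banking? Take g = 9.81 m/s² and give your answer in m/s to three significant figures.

At the maximum speed, friction acts down the slope at its limiting value f = μN. Radially (horizontal, toward centre): N sinθ + μN cosθ = mv²/r. Vertically: N cosθ − μN sinθ = mg.
Dividing: v² = r g (sinθ + μcosθ)/(cosθ − μsinθ).
sinθ + μcosθ = 0.4802 + 0.429×0.8771 = 0.8565; cosθ − μsinθ = 0.8771 − 0.429×0.4802 = 0.6711.
v² = 213 × 9.81 × 0.8565/0.6711 = 2667 m²/s², so v = 51.64 m/s.

51.6 m/s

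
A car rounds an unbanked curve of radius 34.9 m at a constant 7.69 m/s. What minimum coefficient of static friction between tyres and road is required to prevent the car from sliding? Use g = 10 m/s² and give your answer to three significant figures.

Friction provides the centripetal force: μ_s m g = m v²/r, so μ_s = v²/(g r) = (7.690)²/(10.0 × 34.9) = 59.14/349.0 = 0.1694.

0.169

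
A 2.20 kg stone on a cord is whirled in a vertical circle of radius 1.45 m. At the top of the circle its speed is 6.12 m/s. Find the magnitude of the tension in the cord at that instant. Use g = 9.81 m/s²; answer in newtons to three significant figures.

35.2 N

At the top, both T and the weight mg point inward (toward the centre), so T + mg = mv²/r.
T = m(v²/r − g) = 2.20 × ((6.12)²/1.45 − 9.81) = 2.20 × (25.83 − 9.81) = 2.20 × 16.02 = 35.25 N.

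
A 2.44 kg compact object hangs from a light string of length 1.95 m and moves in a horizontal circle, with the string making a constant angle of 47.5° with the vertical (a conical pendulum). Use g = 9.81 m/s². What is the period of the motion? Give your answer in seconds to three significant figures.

2.30 s

r = L sinθ = 1.438 m. From T sinθ = mω²r and T cosθ = mg: tanθ = ω²r/g, so ω² = g tanθ / r = g/(L cosθ).
ω = √(g/(L cosθ)) = √(9.81/(1.95 × 0.6756)) = √7.446 = 2.729 rad/s.
Period = 2π/ω = 2.303 s.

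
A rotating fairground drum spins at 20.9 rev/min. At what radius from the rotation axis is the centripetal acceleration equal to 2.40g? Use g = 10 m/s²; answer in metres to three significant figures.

5.01 m

ω = 20.9 rev/min × 2π/60 = 2.189 rad/s.
a_c = ω²r = 2.40g ⇒ r = 2.40 × 10.0 / (2.189)² = 24.00/4.790 = 5.010 m.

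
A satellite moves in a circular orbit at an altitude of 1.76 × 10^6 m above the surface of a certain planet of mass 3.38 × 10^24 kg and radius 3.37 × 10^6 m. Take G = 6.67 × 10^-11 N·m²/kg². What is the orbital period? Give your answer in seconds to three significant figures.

r = R + h = 3.37 × 10^6 + 1.76 × 10^6 = 5.130 × 10^6 m. Gravity provides the centripetal force: G M m / r² = m v² / r ⇒ v = √(GM/r) = 6629 m/s.
T = 2πr/v = 2π × 5.130 × 10^6 / 6629 = 4862 s.

4860 s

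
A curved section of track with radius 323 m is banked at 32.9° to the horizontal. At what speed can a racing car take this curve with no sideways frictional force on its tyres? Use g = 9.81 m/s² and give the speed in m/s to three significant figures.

On a frictionless banked curve, N sinθ = mv²/r and N cosθ = mg, so tanθ = v²/(rg).
v = √(r g tanθ) = √(323 × 9.81 × tan 32.9°) = √(323 × 9.81 × 0.6469) = √2050 = 45.28 m/s.

45.3 m/s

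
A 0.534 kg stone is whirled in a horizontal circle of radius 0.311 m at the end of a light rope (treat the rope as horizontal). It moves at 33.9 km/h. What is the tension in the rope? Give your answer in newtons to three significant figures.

152 N

v = 33.9 km/h = 33.9/3.6 = 9.417 m/s.
The tension is the only horizontal force, so it supplies the full centripetal force: T = m v²/r = 0.534 × (9.417)²/0.311 = 0.534 × 88.67/0.311 = 152.3 N.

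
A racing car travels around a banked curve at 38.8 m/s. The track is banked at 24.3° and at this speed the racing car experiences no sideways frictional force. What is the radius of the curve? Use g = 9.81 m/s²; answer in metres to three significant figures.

Frictionless banking: tanθ = v²/(rg), so r = v²/(g tanθ).
r = (38.8)²/(9.81 × tan 24.3°) = 1505/(9.81 × 0.4515) = 1505/4.429 = 339.9 m.

340 m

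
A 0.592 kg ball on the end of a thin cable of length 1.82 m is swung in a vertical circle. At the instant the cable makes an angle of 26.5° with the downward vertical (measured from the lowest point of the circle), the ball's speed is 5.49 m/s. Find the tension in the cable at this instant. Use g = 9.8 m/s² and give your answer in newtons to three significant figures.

Take the radial direction toward the centre of the circle as positive. The component of the weight along the string toward the centre is −mg cos φ (φ measured from the bottom), so Newton's second law along the string gives T − mg cos φ = m v²/r.
cos 26.5° = 0.8949, so T = m(v²/r + g cos φ) = 0.592 × ((5.49)²/1.82 + 9.8 × 0.8949) = 0.592 × (16.56 + (8.770)) = 0.592 × 25.33 = 15.00 N.

15.0 N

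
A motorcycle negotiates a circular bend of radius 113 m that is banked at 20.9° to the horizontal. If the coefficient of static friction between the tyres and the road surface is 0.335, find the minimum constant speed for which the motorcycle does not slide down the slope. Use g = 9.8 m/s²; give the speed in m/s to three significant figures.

6.78 m/s

At the minimum speed, friction acts up the slope at its limiting value f = μN. Radially (horizontal, toward centre): N sinθ − μN cosθ = mv²/r. Vertically: N cosθ + μN sinθ = mg.
Dividing: v² = r g (sinθ − μcosθ)/(cosθ + μsinθ).
sinθ − μcosθ = 0.3567 − 0.335×0.9342 = 0.04378; cosθ + μsinθ = 0.9342 + 0.335×0.3567 = 1.054.
v² = 113 × 9.8 × 0.04378/1.054 = 46.01 m²/s², so v = 6.783 m/s.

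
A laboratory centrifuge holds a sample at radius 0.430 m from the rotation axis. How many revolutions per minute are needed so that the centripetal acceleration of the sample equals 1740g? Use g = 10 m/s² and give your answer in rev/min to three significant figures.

Require ω²r = 1740g, so ω = √(1740 × 10.0/0.430) = 201.2 rad/s.
In rev/min: ω × 60/(2π) = 201.2 × 60/(2π) = 1921 rev/min.

1920 rev/min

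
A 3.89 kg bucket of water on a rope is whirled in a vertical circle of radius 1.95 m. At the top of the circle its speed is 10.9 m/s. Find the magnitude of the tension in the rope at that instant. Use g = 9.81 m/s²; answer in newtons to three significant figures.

At the top, both T and the weight mg point inward (toward the centre), so T + mg = mv²/r.
T = m(v²/r − g) = 3.89 × ((10.9)²/1.95 − 9.81) = 3.89 × (60.93 − 9.81) = 3.89 × 51.12 = 198.8 N.

199 N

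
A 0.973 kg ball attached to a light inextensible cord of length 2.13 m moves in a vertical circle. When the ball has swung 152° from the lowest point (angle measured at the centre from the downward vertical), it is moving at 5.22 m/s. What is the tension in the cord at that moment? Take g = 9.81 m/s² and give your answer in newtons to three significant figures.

4.02 N

Take the radial direction toward the centre of the circle as positive. The component of the weight along the string toward the centre is −mg cos φ (φ measured from the bottom), so Newton's second law along the string gives T − mg cos φ = m v²/r.
cos 152° = -0.8829, so T = m(v²/r + g cos φ) = 0.973 × ((5.22)²/2.13 + 9.81 × -0.8829) = 0.973 × (12.79 + (-8.662)) = 0.973 × 4.131 = 4.019 N.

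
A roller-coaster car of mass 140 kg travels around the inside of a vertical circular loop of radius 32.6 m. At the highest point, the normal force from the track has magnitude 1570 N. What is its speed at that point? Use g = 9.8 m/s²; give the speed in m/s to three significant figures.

26.2 m/s

At the top, N + mg = mv²/r, so v = √(r(N/m + g)) = √(32.6 × (1570/140 + 9.8)) = √(32.6 × 21.01) = √685.1 = 26.17 m/s.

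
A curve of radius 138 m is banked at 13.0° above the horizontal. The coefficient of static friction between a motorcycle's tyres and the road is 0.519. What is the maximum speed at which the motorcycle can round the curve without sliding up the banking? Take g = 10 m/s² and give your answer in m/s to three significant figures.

34.3 m/s

At the maximum speed, friction acts down the slope at its limiting value f = μN. Radially (horizontal, toward centre): N sinθ + μN cosθ = mv²/r. Vertically: N cosθ − μN sinθ = mg.
Dividing: v² = r g (sinθ + μcosθ)/(cosθ − μsinθ).
sinθ + μcosθ = 0.2250 + 0.519×0.9744 = 0.7306; cosθ − μsinθ = 0.9744 − 0.519×0.2250 = 0.8576.
v² = 138 × 10.0 × 0.7306/0.8576 = 1176 m²/s², so v = 34.29 m/s.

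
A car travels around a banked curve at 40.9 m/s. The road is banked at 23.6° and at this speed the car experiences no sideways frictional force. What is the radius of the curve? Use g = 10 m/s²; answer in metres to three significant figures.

383 m

Frictionless banking: tanθ = v²/(rg), so r = v²/(g tanθ).
r = (40.9)²/(10.0 × tan 23.6°) = 1673/(10.0 × 0.4369) = 1673/4.369 = 382.9 m.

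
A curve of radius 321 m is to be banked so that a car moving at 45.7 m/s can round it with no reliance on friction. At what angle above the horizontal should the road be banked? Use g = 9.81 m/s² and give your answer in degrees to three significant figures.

33.6°

For a frictionless banked turn: horizontally N sinθ = mv²/r and vertically N cosθ = mg.
Dividing: tanθ = v²/(r g) = (45.7)²/(321 × 9.81) = 2088/3149 = 0.6632.
θ = arctan(0.6632) = 33.55°.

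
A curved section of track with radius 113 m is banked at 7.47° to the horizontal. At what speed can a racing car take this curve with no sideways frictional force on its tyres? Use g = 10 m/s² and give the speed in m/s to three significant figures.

12.2 m/s

On a frictionless banked curve, N sinθ = mv²/r and N cosθ = mg, so tanθ = v²/(rg).
v = √(r g tanθ) = √(113 × 10.0 × tan 7.47°) = √(113 × 10.0 × 0.1311) = √148.2 = 12.17 m/s.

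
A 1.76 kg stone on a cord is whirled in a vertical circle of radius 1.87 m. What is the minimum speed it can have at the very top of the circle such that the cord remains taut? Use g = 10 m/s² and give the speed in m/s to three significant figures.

At the top, both weight mg and T point toward the centre: T + mg = mv²/r.
At minimum speed T → 0, so mg = mv_min²/r ⇒ v_min = √(g r) = √(10.0 × 1.87) = 4.324 m/s.

4.32 m/s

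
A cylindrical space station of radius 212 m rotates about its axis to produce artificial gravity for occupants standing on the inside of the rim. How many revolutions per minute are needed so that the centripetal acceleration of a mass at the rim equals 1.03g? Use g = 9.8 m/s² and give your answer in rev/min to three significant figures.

Require ω²r = 1.03g, so ω = √(1.03 × 9.8/212) = 0.2182 rad/s.
In rev/min: ω × 60/(2π) = 0.2182 × 60/(2π) = 2.084 rev/min.

2.08 rev/min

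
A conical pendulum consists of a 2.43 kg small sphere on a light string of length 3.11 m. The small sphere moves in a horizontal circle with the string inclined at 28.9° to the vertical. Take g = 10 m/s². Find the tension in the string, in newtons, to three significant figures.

27.8 N

Vertically the bob has no acceleration, so T cosθ = mg.
T = mg/cosθ = 2.43 × 10.0 / cos 28.9° = 24.30/0.8755 = 27.76 N.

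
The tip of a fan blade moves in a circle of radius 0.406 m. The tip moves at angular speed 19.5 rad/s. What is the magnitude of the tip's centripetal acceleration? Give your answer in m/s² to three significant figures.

154 m/s²

v = ωr = 19.5 × 0.406 = 7.917 m/s.
a_c = v²/r = (7.917)²/0.406 = 62.68/0.406 = 154.4 m/s².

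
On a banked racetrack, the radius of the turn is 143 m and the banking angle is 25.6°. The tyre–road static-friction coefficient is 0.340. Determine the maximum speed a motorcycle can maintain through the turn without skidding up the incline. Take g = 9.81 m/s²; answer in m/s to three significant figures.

37.0 m/s

At the maximum speed, friction acts down the slope at its limiting value f = μN. Radially (horizontal, toward centre): N sinθ + μN cosθ = mv²/r. Vertically: N cosθ − μN sinθ = mg.
Dividing: v² = r g (sinθ + μcosθ)/(cosθ − μsinθ).
sinθ + μcosθ = 0.4321 + 0.340×0.9018 = 0.7387; cosθ − μsinθ = 0.9018 − 0.340×0.4321 = 0.7549.
v² = 143 × 9.81 × 0.7387/0.7549 = 1373 m²/s², so v = 37.05 m/s.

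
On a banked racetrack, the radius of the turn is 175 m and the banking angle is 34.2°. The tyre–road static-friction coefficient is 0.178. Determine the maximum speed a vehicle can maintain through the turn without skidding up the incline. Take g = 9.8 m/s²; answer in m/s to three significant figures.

40.9 m/s

At the maximum speed, friction acts down the slope at its limiting value f = μN. Radially (horizontal, toward centre): N sinθ + μN cosθ = mv²/r. Vertically: N cosθ − μN sinθ = mg.
Dividing: v² = r g (sinθ + μcosθ)/(cosθ − μsinθ).
sinθ + μcosθ = 0.5621 + 0.178×0.8271 = 0.7093; cosθ − μsinθ = 0.8271 − 0.178×0.5621 = 0.7270.
v² = 175 × 9.8 × 0.7093/0.7270 = 1673 m²/s², so v = 40.90 m/s.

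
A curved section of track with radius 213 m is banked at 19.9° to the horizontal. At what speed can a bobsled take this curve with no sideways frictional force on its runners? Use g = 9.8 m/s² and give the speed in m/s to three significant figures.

27.5 m/s

On a frictionless banked curve, N sinθ = mv²/r and N cosθ = mg, so tanθ = v²/(rg).
v = √(r g tanθ) = √(213 × 9.8 × tan 19.9°) = √(213 × 9.8 × 0.3620) = √755.6 = 27.49 m/s.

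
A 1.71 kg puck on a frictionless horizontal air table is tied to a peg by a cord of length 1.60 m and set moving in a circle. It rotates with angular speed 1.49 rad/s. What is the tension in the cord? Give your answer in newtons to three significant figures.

v = ωr = 1.49 × 1.60 = 2.384 m/s.
The tension is the only horizontal force, so it supplies the full centripetal force: T = m v²/r = 1.71 × (2.384)²/1.60 = 1.71 × 5.683/1.60 = 6.074 N.

6.07 N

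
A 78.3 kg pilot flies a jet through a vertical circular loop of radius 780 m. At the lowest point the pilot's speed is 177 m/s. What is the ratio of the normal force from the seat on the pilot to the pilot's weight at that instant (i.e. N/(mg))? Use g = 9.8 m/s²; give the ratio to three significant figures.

At the bottom, N − mg = mv²/r, so N = m(v²/r + g) and N/(mg) = v²/(rg) + 1 = (177)²/(780 × 9.8) + 1 = 4.099 + 1 = 5.099.

5.10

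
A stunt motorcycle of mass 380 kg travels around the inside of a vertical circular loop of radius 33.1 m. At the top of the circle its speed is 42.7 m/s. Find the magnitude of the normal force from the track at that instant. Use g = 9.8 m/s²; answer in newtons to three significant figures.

17200 N

At the top, both N and the weight mg point inward (toward the centre), so N + mg = mv²/r.
N = m(v²/r − g) = 380 × ((42.7)²/33.1 − 9.8) = 380 × (55.08 − 9.8) = 380 × 45.28 = 17210 N.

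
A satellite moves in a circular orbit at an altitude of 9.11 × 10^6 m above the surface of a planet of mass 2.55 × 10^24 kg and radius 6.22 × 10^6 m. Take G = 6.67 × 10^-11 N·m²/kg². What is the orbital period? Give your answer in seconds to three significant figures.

r = R + h = 6.22 × 10^6 + 9.11 × 10^6 = 1.533 × 10^7 m. Gravity provides the centripetal force: G M m / r² = m v² / r ⇒ v = √(GM/r) = 3331 m/s.
T = 2πr/v = 2π × 1.533 × 10^7 / 3331 = 28920 s.

28900 s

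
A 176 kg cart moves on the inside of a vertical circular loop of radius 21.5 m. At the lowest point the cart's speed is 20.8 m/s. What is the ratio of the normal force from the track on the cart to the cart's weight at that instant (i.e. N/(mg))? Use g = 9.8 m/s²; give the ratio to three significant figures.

3.05

At the bottom, N − mg = mv²/r, so N = m(v²/r + g) and N/(mg) = v²/(rg) + 1 = (20.8)²/(21.5 × 9.8) + 1 = 2.053 + 1 = 3.053.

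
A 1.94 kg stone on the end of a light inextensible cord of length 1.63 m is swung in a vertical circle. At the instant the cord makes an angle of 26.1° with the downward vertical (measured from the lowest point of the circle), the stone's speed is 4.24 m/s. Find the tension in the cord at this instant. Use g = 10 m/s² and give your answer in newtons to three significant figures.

38.8 N

Take the radial direction toward the centre of the circle as positive. The component of the weight along the string toward the centre is −mg cos φ (φ measured from the bottom), so Newton's second law along the string gives T − mg cos φ = m v²/r.
cos 26.1° = 0.8980, so T = m(v²/r + g cos φ) = 1.94 × ((4.24)²/1.63 + 10.0 × 0.8980) = 1.94 × (11.03 + (8.980)) = 1.94 × 20.01 = 38.82 N.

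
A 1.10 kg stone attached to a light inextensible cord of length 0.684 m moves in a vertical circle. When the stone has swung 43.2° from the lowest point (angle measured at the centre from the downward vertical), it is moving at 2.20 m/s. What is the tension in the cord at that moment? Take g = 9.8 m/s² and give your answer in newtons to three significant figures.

Take the radial direction toward the centre of the circle as positive. The component of the weight along the string toward the centre is −mg cos φ (φ measured from the bottom), so Newton's second law along the string gives T − mg cos φ = m v²/r.
cos 43.2° = 0.7290, so T = m(v²/r + g cos φ) = 1.10 × ((2.20)²/0.684 + 9.8 × 0.7290) = 1.10 × (7.076 + (7.144)) = 1.10 × 14.22 = 15.64 N.

15.6 N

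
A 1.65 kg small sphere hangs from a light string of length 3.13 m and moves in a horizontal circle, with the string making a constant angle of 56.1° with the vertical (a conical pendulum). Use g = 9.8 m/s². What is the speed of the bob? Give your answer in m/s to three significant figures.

The radius of the circle is r = L sinθ = 3.13 × sin 56.1° = 2.598 m.
Horizontally T sinθ = mv²/r and vertically T cosθ = mg, so tanθ = v²/(rg).
v = √(r g tanθ) = √(2.598 × 9.8 × 1.488) = √37.89 = 6.155 m/s.

6.16 m/s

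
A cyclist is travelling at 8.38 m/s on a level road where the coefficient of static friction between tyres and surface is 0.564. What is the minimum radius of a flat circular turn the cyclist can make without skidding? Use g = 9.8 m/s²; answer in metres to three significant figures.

12.7 m

At the limit, μ_s m g = m v²/r, so r_min = v²/(μ_s g) = (8.38)²/(0.564 × 9.8) = 70.22/5.527 = 12.71 m.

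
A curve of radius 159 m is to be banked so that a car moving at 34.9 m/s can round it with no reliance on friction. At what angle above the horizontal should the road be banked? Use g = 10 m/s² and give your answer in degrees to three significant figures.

37.5°

With no friction, the horizontal component of the normal force provides the centripetal force: N sinθ = mv²/r, while N cosθ = mg vertically.
Dividing: tanθ = v²/(r g) = (34.9)²/(159 × 10.0) = 1218/1590 = 0.7660.
θ = arctan(0.7660) = 37.45°.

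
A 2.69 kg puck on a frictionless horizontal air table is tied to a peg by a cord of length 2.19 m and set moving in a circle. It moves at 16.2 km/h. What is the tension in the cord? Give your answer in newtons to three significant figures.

v = 16.2 km/h = 16.2/3.6 = 4.500 m/s.
The tension is the only horizontal force, so it supplies the full centripetal force: T = m v²/r = 2.69 × (4.500)²/2.19 = 2.69 × 20.25/2.19 = 24.87 N.

24.9 N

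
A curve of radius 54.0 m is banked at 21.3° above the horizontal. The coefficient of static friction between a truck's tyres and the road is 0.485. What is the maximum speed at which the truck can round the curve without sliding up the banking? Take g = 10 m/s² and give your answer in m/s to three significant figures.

At the maximum speed, friction acts down the slope at its limiting value f = μN. Radially (horizontal, toward centre): N sinθ + μN cosθ = mv²/r. Vertically: N cosθ − μN sinθ = mg.
Dividing: v² = r g (sinθ + μcosθ)/(cosθ − μsinθ).
sinθ + μcosθ = 0.3633 + 0.485×0.9317 = 0.8151; cosθ − μsinθ = 0.9317 − 0.485×0.3633 = 0.7555.
v² = 54.0 × 10.0 × 0.8151/0.7555 = 582.6 m²/s², so v = 24.14 m/s.

24.1 m/s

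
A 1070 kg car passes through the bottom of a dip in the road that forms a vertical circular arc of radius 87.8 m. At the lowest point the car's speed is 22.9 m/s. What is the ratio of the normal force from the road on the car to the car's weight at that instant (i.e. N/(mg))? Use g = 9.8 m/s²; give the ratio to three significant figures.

At the bottom, N − mg = mv²/r, so N = m(v²/r + g) and N/(mg) = v²/(rg) + 1 = (22.9)²/(87.8 × 9.8) + 1 = 0.6095 + 1 = 1.609.

1.61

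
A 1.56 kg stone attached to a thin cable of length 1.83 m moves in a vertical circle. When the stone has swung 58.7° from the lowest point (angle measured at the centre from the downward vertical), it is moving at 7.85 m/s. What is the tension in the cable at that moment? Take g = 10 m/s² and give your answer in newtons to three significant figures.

Take the radial direction toward the centre of the circle as positive. The component of the weight along the string toward the centre is −mg cos φ (φ measured from the bottom), so Newton's second law along the string gives T − mg cos φ = m v²/r.
cos 58.7° = 0.5195, so T = m(v²/r + g cos φ) = 1.56 × ((7.85)²/1.83 + 10.0 × 0.5195) = 1.56 × (33.67 + (5.195)) = 1.56 × 38.87 = 60.64 N.

60.6 N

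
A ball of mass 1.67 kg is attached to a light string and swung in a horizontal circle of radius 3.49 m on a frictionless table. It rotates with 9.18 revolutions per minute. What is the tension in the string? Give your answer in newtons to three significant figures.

5.39 N

ω = 9.18 rev/min × 2π/60 = 0.9613 rad/s, so v = ωr = 0.9613 × 3.49 = 3.355 m/s.
The tension is the only horizontal force, so it supplies the full centripetal force: T = m v²/r = 1.67 × (3.355)²/3.49 = 1.67 × 11.26/3.49 = 5.386 N.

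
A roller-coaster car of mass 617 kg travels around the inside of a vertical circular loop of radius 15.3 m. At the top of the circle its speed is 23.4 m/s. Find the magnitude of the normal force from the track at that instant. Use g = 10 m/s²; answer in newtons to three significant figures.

At the top, both N and the weight mg point inward (toward the centre), so N + mg = mv²/r.
N = m(v²/r − g) = 617 × ((23.4)²/15.3 − 10.0) = 617 × (35.79 − 10.0) = 617 × 25.79 = 15910 N.

15900 N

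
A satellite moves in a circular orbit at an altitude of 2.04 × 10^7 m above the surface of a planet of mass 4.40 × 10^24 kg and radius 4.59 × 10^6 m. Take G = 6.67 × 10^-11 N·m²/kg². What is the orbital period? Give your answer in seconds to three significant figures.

r = R + h = 4.59 × 10^6 + 2.04 × 10^7 = 2.499 × 10^7 m. Gravity provides the centripetal force: G M m / r² = m v² / r ⇒ v = √(GM/r) = 3427 m/s.
T = 2πr/v = 2π × 2.499 × 10^7 / 3427 = 45820 s.

45800 s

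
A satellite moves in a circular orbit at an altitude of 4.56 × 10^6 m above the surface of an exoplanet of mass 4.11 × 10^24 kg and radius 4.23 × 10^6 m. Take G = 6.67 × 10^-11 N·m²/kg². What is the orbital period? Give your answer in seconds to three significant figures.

9890 s

r = R + h = 4.23 × 10^6 + 4.56 × 10^6 = 8.790 × 10^6 m. Gravity provides the centripetal force: G M m / r² = m v² / r ⇒ v = √(GM/r) = 5585 m/s.
T = 2πr/v = 2π × 8.790 × 10^6 / 5585 = 9890 s.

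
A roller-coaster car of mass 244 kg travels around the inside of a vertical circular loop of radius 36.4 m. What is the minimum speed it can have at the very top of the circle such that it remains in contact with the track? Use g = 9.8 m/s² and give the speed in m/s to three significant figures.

At the highest point the centre is directly below, so both the weight and N act inward: N + mg = mv²/r.
At minimum speed N → 0, so mg = mv_min²/r ⇒ v_min = √(g r) = √(9.8 × 36.4) = 18.89 m/s.

18.9 m/s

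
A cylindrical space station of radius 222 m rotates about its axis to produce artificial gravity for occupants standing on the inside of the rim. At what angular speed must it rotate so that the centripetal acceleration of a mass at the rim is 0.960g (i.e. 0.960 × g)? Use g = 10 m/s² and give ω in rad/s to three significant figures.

Centripetal acceleration a_c = ω²r. Setting ω²r = 0.960g:
ω = √(0.960g / r) = √(0.960 × 10.0 / 222) = √0.04324 = 0.2080 rad/s.

0.208 rad/s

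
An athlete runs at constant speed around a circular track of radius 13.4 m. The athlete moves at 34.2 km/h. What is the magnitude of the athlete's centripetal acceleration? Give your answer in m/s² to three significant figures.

6.74 m/s²

v = 34.2 km/h = 34.2/3.6 = 9.500 m/s.
a_c = v²/r = (9.500)²/13.4 = 90.25/13.4 = 6.735 m/s².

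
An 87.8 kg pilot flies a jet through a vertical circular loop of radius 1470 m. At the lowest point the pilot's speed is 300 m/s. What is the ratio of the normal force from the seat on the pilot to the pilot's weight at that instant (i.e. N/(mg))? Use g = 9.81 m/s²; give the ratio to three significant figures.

At the bottom, N − mg = mv²/r, so N = m(v²/r + g) and N/(mg) = v²/(rg) + 1 = (300)²/(1470 × 9.81) + 1 = 6.241 + 1 = 7.241.

7.24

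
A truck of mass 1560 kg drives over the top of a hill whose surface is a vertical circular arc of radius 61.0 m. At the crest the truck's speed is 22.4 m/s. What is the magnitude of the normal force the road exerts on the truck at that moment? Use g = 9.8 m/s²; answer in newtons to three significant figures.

At the crest the centripetal acceleration points downward (toward the centre of the arc), so mg − N = mv²/r.
N = m(g − v²/r) = 1560 × (9.8 − (22.4)²/61.0) = 1560 × (9.8 − 8.226) = 1560 × 1.574 = 2456 N.

2460 N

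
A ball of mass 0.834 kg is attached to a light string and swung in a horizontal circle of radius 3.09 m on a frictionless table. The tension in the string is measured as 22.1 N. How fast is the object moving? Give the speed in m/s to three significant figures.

T = m v²/r ⇒ v = √(T r / m) = √(22.1 × 3.09 / 0.834) = √81.88 = 9.049 m/s.

9.05 m/s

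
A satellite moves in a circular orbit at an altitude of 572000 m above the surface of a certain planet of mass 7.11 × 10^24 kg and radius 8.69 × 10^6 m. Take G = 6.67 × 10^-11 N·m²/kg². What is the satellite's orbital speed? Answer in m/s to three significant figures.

7160 m/s

Orbital radius r = R + h = 8.69 × 10^6 + 572000 = 9.262 × 10^6 m.
Gravity supplies the centripetal force: G M m / r² = m v² / r, so v = √(GM/r).
v = √(6.67 × 10^-11 × 7.11 × 10^24 / 9.262 × 10^6) = √(5.120 × 10^7) = 7156 m/s.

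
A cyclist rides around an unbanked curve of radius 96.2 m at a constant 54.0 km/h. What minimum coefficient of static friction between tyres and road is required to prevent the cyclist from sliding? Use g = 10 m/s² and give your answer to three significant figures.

v = 54.0/3.6 = 15.00 m/s.
Friction provides the centripetal force: μ_s m g = m v²/r, so μ_s = v²/(g r) = (15.00)²/(10.0 × 96.2) = 225.0/962.0 = 0.2339.

0.234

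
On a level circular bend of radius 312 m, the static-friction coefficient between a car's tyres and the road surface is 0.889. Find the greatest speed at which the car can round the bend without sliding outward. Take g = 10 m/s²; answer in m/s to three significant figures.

52.7 m/s

The only inward force on a level bend is static friction, so at the limit f_s = μ_s N = μ_s m g = m v²/r.
Mass cancels: v_max = √(μ_s g r) = √(0.889 × 10.0 × 312) = √2774 = 52.67 m/s.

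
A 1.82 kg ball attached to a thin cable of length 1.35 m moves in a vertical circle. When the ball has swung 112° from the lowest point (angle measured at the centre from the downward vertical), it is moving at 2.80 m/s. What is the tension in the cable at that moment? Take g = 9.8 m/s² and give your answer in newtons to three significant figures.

Take the radial direction toward the centre of the circle as positive. The component of the weight along the string toward the centre is −mg cos φ (φ measured from the bottom), so Newton's second law along the string gives T − mg cos φ = m v²/r.
cos 112° = -0.3746, so T = m(v²/r + g cos φ) = 1.82 × ((2.80)²/1.35 + 9.8 × -0.3746) = 1.82 × (5.807 + (-3.671)) = 1.82 × 2.136 = 3.888 N.

3.89 N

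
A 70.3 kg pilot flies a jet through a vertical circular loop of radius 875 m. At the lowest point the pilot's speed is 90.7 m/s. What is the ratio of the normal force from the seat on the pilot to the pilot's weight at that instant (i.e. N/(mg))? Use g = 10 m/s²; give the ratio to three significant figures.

At the bottom, N − mg = mv²/r, so N = m(v²/r + g) and N/(mg) = v²/(rg) + 1 = (90.7)²/(875 × 10.0) + 1 = 0.9402 + 1 = 1.940.

1.94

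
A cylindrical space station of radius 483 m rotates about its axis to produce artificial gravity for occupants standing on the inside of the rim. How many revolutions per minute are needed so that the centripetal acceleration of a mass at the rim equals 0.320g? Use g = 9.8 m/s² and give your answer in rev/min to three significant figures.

Require ω²r = 0.320g, so ω = √(0.320 × 9.8/483) = 0.08058 rad/s.
In rev/min: ω × 60/(2π) = 0.08058 × 60/(2π) = 0.7695 rev/min.

0.769 rev/min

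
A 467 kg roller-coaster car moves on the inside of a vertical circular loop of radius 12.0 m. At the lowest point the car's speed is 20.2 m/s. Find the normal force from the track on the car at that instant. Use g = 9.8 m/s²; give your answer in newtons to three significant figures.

At the lowest point, N points up (toward the centre) and the weight mg points down (away from the centre), so the net inward force is N − mg = mv²/r.
N = m(v²/r + g) = 467 × ((20.2)²/12.0 + 9.8) = 467 × (34.00 + 9.8) = 467 × 43.80 = 20460 N.

20500 N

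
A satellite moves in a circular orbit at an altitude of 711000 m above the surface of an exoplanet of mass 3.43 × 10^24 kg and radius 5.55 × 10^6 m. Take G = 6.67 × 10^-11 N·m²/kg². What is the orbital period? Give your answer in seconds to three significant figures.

6510 s

r = R + h = 5.55 × 10^6 + 711000 = 6.261 × 10^6 m. Gravity provides the centripetal force: G M m / r² = m v² / r ⇒ v = √(GM/r) = 6045 m/s.
T = 2πr/v = 2π × 6.261 × 10^6 / 6045 = 6508 s.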